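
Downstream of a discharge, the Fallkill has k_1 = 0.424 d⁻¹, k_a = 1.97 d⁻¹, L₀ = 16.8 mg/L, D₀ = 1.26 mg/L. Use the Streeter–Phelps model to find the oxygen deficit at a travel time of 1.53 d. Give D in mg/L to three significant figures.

k_1 L₀/(k_a−k_1) = 0.424×16.8/(1.97−0.424) = 7.123/1.546 = 4.608 mg/L.
e^(−k_1 t) = e^(−0.424×1.530) = 0.5227; e^(−k_a t) = e^(−1.97×1.530) = 0.04909.
D = 4.608 × (0.5227 − 0.04909) + 1.26 × 0.04909 = 2.182 + 0.06185 = 2.244 mg/L.

D ≈ 2.24 mg/L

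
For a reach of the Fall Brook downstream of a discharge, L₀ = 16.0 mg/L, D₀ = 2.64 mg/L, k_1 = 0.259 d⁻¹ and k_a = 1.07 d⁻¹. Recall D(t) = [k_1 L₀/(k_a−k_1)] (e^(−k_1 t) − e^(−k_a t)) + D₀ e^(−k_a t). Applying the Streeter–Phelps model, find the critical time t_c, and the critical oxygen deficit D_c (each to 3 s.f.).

t_c ≈ 0.853 d; D_c ≈ 3.11 mg/L

At the critical point dD/dt = 0, so k_1 L₀ e^(−k_1 t) = k_a D. Substituting D(t) from the Streeter–Phelps equation and solving for t gives
t_c = ln[(k_a/k_1)(1 − D₀(k_a−k_1)/(k_1 L₀))] / (k_a−k_1).
Here k_a−k_1 = 0.8110 d⁻¹ and 1 − D₀(k_a−k_1)/(k_1 L₀) = 1 − 2.64×0.8110/(0.259×16.0) = 0.4833, so
t_c = ln(4.131 × 0.4833) / 0.8110 = 0.6916 / 0.8110 = 0.8527 d.
D_c = (k_1/k_a) L₀ e^(−k_1 t_c) = (0.259/1.07) × 16.0 × e^(−0.259×0.8527) = 0.2421 × 16.0 × 0.8018 = 3.105 mg/L.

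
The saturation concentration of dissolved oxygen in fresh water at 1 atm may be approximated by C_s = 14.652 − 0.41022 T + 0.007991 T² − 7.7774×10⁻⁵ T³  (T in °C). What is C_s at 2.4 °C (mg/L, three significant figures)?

C_s = 14.652 − 0.41022×2.4 + 0.007991×2.4² − 7.7774×10⁻⁵×2.4³ = 13.71 mg/L.

C_s ≈ 13.7 mg/L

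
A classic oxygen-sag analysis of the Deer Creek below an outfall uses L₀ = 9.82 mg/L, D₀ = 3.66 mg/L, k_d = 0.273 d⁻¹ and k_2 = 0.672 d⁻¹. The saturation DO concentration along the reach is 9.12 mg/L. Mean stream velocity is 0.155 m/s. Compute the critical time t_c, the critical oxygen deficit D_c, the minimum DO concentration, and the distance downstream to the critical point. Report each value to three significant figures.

At the critical point dD/dt = 0, so k_d L₀ e^(−k_d t) = k_2 D. Substituting D(t) from the Streeter–Phelps equation and solving for t gives
t_c = ln[(k_2/k_d)(1 − D₀(k_2−k_d)/(k_d L₀))] / (k_2−k_d).
Here k_2−k_d = 0.3990 d⁻¹ and 1 − D₀(k_2−k_d)/(k_d L₀) = 1 − 3.66×0.3990/(0.273×9.82) = 0.4553, so
t_c = ln(2.462 × 0.4553) / 0.3990 = 0.1139 / 0.3990 = 0.2855 d.
L(t_c) = L₀ e^(−k_d t_c) = 9.82 × 0.9250 = 9.084 mg/L, and at the critical point k_2 D_c = k_d L, so D_c = (0.273/0.672) × 9.084 = 3.690 mg/L.
Minimum DO = C_s − D_c = 9.12 − 3.690 = 5.430 mg/L.
x_c = v t_c = 0.155 m/s × 0.2855 d × 86400 s/d = 3824 m ≈ 3.82 km.

t_c ≈ 0.286 d; D_c ≈ 3.69 mg/L; min DO ≈ 5.43 mg/L; x_c ≈ 3.82 km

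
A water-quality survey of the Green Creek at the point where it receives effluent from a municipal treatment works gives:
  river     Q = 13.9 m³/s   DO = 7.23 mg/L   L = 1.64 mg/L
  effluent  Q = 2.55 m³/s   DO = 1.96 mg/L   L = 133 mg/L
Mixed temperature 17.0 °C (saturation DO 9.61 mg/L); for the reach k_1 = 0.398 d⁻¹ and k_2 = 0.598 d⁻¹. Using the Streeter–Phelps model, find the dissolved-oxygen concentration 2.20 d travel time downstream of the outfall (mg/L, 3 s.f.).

DO ≈ 2.26 mg/L

Mixed DO = (13.9×7.23 + 2.55×1.96)/(13.9+2.55) = 105.5/16.45 = 6.413 mg/L.
Mixed L₀ = (13.9×1.64 + 2.55×133)/(16.45) = 361.9/16.45 = 22.00 mg/L.
Initial deficit D₀ = C_s − DO₀ = 9.61 − 6.413 = 3.197 mg/L.
D(2.20) = [0.398×22.00/(0.598−0.398)](e^(−0.398×2.20) − e^(−0.598×2.20)) + 3.197 e^(−0.598×2.20)
= 43.79 × (0.4166 − 0.2683) + 3.197 × 0.2683 = 7.351 mg/L.
DO = 9.61 − 7.351 = 2.259 mg/L.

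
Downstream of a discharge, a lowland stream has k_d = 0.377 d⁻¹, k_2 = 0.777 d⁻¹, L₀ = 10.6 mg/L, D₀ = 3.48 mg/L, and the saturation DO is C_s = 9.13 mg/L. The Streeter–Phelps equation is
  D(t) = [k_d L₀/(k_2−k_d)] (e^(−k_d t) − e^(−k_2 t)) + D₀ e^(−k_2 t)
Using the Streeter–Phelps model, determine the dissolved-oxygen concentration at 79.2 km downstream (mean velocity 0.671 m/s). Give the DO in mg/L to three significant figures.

Travel time t = x/v = 79.2 km / (0.671 m/s) = 79200 m / 0.671 m/s = 118000 s = 1.366 d.
k_d L₀/(k_2−k_d) = 0.377×10.6/(0.777−0.377) = 3.996/0.4000 = 9.990 mg/L.
e^(−k_d t) = e^(−0.377×1.366) = 0.5975; e^(−k_2 t) = e^(−0.777×1.366) = 0.3459.
D = 9.990 × (0.5975 − 0.3459) + 3.48 × 0.3459 = 2.513 + 1.204 = 3.717 mg/L.
DO = C_s − D = 9.13 − 3.717 = 5.413 mg/L.

DO ≈ 5.41 mg/L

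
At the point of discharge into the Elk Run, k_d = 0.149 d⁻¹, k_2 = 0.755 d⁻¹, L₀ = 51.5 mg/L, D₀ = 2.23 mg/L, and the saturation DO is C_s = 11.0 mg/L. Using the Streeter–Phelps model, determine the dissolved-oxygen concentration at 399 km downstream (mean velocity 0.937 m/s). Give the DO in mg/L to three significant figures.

Travel time t = x/v = 399 km / (0.937 m/s) = 399000 m / 0.937 m/s = 425800 s = 4.929 d.
k_d L₀/(k_2−k_d) = 0.149×51.5/(0.755−0.149) = 7.673/0.6060 = 12.66 mg/L.
e^(−k_d t) = e^(−0.149×4.929) = 0.4798; e^(−k_2 t) = e^(−0.755×4.929) = 0.02421.
D = 12.66 × (0.4798 − 0.02421) + 2.23 × 0.02421 = 5.769 + 0.05398 = 5.823 mg/L.
DO = C_s − D = 11.0 − 5.823 = 5.177 mg/L.

DO ≈ 5.18 mg/L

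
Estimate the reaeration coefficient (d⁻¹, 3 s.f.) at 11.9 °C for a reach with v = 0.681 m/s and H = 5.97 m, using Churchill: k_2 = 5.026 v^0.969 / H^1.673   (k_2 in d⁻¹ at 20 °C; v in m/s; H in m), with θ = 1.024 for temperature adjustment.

k_2(20) = 5.026 × 0.681^0.969 / 5.97^1.673 = 5.026 × 0.6892 / 19.87 = 0.1743 d⁻¹.
k_2(11.9) = 0.1743 × 1.024^(11.9−20) = 0.1743 × 0.8252 = 0.1438 d⁻¹.

k_2 ≈ 0.144 d⁻¹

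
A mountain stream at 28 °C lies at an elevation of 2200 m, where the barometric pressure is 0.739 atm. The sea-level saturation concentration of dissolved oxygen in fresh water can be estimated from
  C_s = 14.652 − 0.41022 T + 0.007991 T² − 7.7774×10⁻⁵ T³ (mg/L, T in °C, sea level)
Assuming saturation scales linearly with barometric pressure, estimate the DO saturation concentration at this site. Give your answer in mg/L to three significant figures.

At sea level: C_s = 14.652 − 0.41022×28 + 0.007991×28² − 7.7774×10⁻⁵×28³ = 7.723 mg/L.
Pressure correction: C_s' = 7.723 × 0.739 = 5.708 mg/L.

C_s ≈ 5.71 mg/L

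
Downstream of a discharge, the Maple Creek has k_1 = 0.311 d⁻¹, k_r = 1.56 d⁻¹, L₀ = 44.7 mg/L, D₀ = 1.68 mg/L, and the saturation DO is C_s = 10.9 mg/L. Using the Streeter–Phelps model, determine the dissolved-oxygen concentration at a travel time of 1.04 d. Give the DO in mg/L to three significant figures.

DO ≈ 4.71 mg/L

k_1 L₀/(k_r−k_1) = 0.311×44.7/(1.56−0.311) = 13.90/1.249 = 11.13 mg/L.
e^(−k_1 t) = e^(−0.311×1.040) = 0.7237; e^(−k_r t) = e^(−1.56×1.040) = 0.1974.
D = 11.13 × (0.7237 − 0.1974) + 1.68 × 0.1974 = 5.857 + 0.3317 = 6.189 mg/L.
DO = C_s − D = 10.9 − 6.189 = 4.711 mg/L.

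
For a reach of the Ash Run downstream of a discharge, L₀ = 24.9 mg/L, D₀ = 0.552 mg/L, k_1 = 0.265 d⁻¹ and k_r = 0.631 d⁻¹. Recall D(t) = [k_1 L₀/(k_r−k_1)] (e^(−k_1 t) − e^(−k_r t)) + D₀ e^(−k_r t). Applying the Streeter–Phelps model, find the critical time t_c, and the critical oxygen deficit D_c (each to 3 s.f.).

t_c ≈ 2.29 d; D_c ≈ 5.71 mg/L

With k_r/k_1 = 2.381 and 1 − D₀(k_r−k_1)/(k_1 L₀) = 0.9694,
t_c = ln(2.381 × 0.9694) / (0.631 − 0.265) = ln(2.308) / 0.3660 = 0.8365/0.3660 = 2.285 d.
L(t_c) = L₀ e^(−k_1 t_c) = 24.9 × 0.5457 = 13.59 mg/L, and at the critical point k_r D_c = k_1 L, so D_c = (0.265/0.631) × 13.59 = 5.707 mg/L.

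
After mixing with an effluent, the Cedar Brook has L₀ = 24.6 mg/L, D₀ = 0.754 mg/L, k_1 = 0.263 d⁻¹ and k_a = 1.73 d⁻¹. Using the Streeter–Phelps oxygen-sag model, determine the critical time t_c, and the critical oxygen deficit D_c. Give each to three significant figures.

t_c = [1/(k_a−k_1)] ln[(k_a/k_1)(1 − D₀(k_a−k_1)/(k_1 L₀))]
= [1/(1.73−0.263)] ln[(1.73/0.263)(1 − 0.754×1.467/(0.263×24.6))]
= (1/1.467) ln[6.578 × 0.8290] = 0.6817 × ln(5.453) = 0.6817 × 1.696 = 1.156 d.
L(t_c) = L₀ e^(−k_1 t_c) = 24.6 × 0.7378 = 18.15 mg/L, and at the critical point k_a D_c = k_1 L, so D_c = (0.263/1.73) × 18.15 = 2.759 mg/L.

t_c ≈ 1.16 d; D_c ≈ 2.76 mg/L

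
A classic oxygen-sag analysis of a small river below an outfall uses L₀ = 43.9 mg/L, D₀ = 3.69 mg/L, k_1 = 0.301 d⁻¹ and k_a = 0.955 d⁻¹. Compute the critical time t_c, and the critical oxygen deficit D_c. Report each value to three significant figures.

t_c ≈ 1.46 d; D_c ≈ 8.92 mg/L

With k_a/k_1 = 3.173 and 1 − D₀(k_a−k_1)/(k_1 L₀) = 0.8174,
t_c = ln(3.173 × 0.8174) / (0.955 − 0.301) = ln(2.593) / 0.6540 = 0.9529/0.6540 = 1.457 d.
L(t_c) = L₀ e^(−k_1 t_c) = 43.9 × 0.6449 = 28.31 mg/L, and at the critical point k_a D_c = k_1 L, so D_c = (0.301/0.955) × 28.31 = 8.924 mg/L.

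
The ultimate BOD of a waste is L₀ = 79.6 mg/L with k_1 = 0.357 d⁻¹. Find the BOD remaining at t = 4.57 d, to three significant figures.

L ≈ 15.6 mg/L

L_t = L₀ e^(−k_1 t) = 79.6 × e^(−0.357×4.57) = 79.6 × 0.1956 = 15.57 mg/L.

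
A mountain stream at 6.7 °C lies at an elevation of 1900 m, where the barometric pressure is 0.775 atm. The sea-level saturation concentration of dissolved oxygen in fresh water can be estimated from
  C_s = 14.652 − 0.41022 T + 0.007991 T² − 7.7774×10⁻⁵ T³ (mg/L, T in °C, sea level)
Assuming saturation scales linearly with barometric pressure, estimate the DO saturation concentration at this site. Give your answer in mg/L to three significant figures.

C_s ≈ 9.49 mg/L

At sea level: C_s = 14.652 − 0.41022×6.7 + 0.007991×6.7² − 7.7774×10⁻⁵×6.7³ = 12.24 mg/L.
Pressure correction: C_s' = 12.24 × 0.775 = 9.485 mg/L.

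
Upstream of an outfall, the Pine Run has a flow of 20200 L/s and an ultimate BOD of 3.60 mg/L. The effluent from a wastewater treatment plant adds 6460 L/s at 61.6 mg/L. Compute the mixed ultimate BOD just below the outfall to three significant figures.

17.7 mg/L

Flow-weighted mixing: C = (Q_r C_r + Q_w C_w)/(Q_r + Q_w)
= (20200×3.60 + 6460×61.6)/(20200 + 6460) = 470700/26660 = 17.65 mg/L.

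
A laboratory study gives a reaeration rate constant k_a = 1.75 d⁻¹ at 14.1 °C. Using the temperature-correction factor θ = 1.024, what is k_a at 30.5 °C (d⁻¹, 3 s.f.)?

k_a(T₂) = k_a(T₁) · θ^(T₂−T₁) = 1.75 × 1.024^(30.5−14.1)
= 1.75 × 1.024^16.4 = 1.75 × 1.475 = 2.582 d⁻¹.

k_a ≈ 2.58 d⁻¹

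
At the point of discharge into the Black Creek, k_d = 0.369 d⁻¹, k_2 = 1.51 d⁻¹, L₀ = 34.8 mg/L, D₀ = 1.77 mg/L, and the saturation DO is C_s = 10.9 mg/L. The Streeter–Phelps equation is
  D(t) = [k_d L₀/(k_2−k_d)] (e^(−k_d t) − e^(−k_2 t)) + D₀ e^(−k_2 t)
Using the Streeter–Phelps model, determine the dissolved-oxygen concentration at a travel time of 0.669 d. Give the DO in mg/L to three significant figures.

k_d L₀/(k_2−k_d) = 0.369×34.8/(1.51−0.369) = 12.84/1.141 = 11.25 mg/L.
e^(−k_d t) = e^(−0.369×0.6690) = 0.7812; e^(−k_2 t) = e^(−1.51×0.6690) = 0.3641.
D = 11.25 × (0.7812 − 0.3641) + 1.77 × 0.3641 = 4.694 + 0.6445 = 5.339 mg/L.
DO = C_s − D = 10.9 − 5.339 = 5.561 mg/L.

DO ≈ 5.56 mg/L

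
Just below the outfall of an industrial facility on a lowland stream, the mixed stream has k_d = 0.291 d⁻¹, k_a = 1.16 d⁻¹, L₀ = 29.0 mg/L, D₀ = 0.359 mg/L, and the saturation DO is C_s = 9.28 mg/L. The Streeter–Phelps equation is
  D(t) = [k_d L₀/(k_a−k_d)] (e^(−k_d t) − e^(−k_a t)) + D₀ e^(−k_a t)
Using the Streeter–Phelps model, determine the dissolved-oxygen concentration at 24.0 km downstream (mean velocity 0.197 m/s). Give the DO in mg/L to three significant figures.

Travel time t = x/v = 24.0 km / (0.197 m/s) = 24000 m / 0.197 m/s = 121800 s = 1.410 d.
k_d L₀/(k_a−k_d) = 0.291×29.0/(1.16−0.291) = 8.439/0.8690 = 9.711 mg/L.
e^(−k_d t) = e^(−0.291×1.410) = 0.6634; e^(−k_a t) = e^(−1.16×1.410) = 0.1948.
D = 9.711 × (0.6634 − 0.1948) + 0.359 × 0.1948 = 4.551 + 0.06994 = 4.621 mg/L.
DO = C_s − D = 9.28 − 4.621 = 4.659 mg/L.

DO ≈ 4.66 mg/L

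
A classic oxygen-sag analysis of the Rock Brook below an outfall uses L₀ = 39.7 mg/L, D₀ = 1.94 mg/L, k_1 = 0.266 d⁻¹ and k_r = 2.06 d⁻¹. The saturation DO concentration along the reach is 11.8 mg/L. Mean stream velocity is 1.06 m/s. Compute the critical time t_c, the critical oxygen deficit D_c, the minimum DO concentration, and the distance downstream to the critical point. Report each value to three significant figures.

With k_r/k_1 = 7.744 and 1 − D₀(k_r−k_1)/(k_1 L₀) = 0.6704,
t_c = ln(7.744 × 0.6704) / (2.06 − 0.266) = ln(5.192) / 1.794 = 1.647/1.794 = 0.9181 d.
D_c = (k_1/k_r) L₀ e^(−k_1 t_c) = (0.266/2.06) × 39.7 × e^(−0.266×0.9181) = 0.1291 × 39.7 × 0.7833 = 4.016 mg/L.
Minimum DO = C_s − D_c = 11.8 − 4.016 = 7.784 mg/L.
x_c = v t_c = 1.06 m/s × 0.9181 d × 86400 s/d = 84090 m ≈ 84.1 km.

t_c ≈ 0.918 d; D_c ≈ 4.02 mg/L; min DO ≈ 7.78 mg/L; x_c ≈ 84.1 km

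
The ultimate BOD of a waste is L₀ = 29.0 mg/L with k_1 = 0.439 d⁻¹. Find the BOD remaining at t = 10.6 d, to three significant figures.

L_t = L₀ e^(−k_1 t) = 29.0 × e^(−0.439×10.6) = 29.0 × 0.009529 = 0.2763 mg/L.

L ≈ 0.276 mg/L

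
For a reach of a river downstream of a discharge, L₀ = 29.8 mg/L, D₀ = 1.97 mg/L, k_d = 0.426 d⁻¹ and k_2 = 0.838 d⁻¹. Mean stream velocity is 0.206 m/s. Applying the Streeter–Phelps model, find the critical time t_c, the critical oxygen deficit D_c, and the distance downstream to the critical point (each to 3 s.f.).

t_c = [1/(k_2−k_d)] ln[(k_2/k_d)(1 − D₀(k_2−k_d)/(k_d L₀))]
= [1/(0.838−0.426)] ln[(0.838/0.426)(1 − 1.97×0.4120/(0.426×29.8))]
= (1/0.4120) ln[1.967 × 0.9361] = 2.427 × ln(1.841) = 2.427 × 0.6105 = 1.482 d.
L(t_c) = L₀ e^(−k_d t_c) = 29.8 × 0.5319 = 15.85 mg/L, and at the critical point k_2 D_c = k_d L, so D_c = (0.426/0.838) × 15.85 = 8.058 mg/L.
x_c = v t_c = 0.206 m/s × 1.482 d × 86400 s/d = 26370 m ≈ 26.4 km.

t_c ≈ 1.48 d; D_c ≈ 8.06 mg/L; x_c ≈ 26.4 km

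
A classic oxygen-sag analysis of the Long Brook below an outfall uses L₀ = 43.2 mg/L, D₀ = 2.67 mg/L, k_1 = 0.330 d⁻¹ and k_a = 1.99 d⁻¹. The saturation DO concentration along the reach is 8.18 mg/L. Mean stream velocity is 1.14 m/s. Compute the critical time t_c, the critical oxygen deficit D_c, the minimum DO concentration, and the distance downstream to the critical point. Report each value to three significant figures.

t_c ≈ 0.858 d; D_c ≈ 5.40 mg/L; min DO ≈ 2.78 mg/L; x_c ≈ 84.5 km

With k_a/k_1 = 6.030 and 1 − D₀(k_a−k_1)/(k_1 L₀) = 0.6891,
t_c = ln(6.030 × 0.6891) / (1.99 − 0.330) = ln(4.155) / 1.660 = 1.424/1.660 = 0.8581 d.
L(t_c) = L₀ e^(−k_1 t_c) = 43.2 × 0.7534 = 32.55 mg/L, and at the critical point k_a D_c = k_1 L, so D_c = (0.330/1.99) × 32.55 = 5.397 mg/L.
Minimum DO = C_s − D_c = 8.18 − 5.397 = 2.783 mg/L.
x_c = v t_c = 1.14 m/s × 0.8581 d × 86400 s/d = 84520 m ≈ 84.5 km.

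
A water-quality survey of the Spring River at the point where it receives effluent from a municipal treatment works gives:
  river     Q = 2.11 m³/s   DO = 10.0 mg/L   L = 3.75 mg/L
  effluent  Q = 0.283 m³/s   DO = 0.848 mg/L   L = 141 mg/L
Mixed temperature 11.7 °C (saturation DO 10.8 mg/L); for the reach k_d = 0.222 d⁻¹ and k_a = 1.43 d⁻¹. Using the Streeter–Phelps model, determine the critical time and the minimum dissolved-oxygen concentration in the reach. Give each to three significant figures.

Mixed DO = (2.11×10.0 + 0.283×0.848)/(2.11+0.283) = 21.34/2.393 = 8.918 mg/L.
Mixed L₀ = (2.11×3.75 + 0.283×141)/(2.393) = 47.82/2.393 = 19.98 mg/L.
Initial deficit D₀ = C_s − DO₀ = 10.8 − 8.918 = 1.882 mg/L.
t_c = (1/1.208) ln[(1.43/0.222)(1 − 1.882×1.208/(0.222×19.98))] = 0.8278 × ln(3.140) = 0.9471 d.
D_c = (0.222/1.43) × 19.98 × e^(−0.222×0.9471) = 0.1552 × 19.98 × 0.8104 = 2.514 mg/L.
Minimum DO = 10.8 − 2.514 = 8.286 mg/L.

t_c ≈ 0.947 d; minimum DO ≈ 8.29 mg/L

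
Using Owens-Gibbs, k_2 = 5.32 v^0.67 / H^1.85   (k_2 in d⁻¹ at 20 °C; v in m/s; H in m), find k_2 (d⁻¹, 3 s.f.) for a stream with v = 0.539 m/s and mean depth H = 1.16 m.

k_2 ≈ 2.67 d⁻¹

k_2 = 5.32 × 0.539^0.67 / 1.16^1.85 = 5.32 × 0.6609 / 1.316 = 2.672 d⁻¹.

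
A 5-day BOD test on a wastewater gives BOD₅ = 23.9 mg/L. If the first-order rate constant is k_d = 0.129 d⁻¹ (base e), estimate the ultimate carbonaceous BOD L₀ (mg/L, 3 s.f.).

BOD₅ = L₀(1 − e^(−5k_d)) ⇒ L₀ = BOD₅ / (1 − e^(−5×0.129))
= 23.9 / (1 − 0.5247) = 23.9 / 0.4753 = 50.28 mg/L.

L₀ ≈ 50.3 mg/L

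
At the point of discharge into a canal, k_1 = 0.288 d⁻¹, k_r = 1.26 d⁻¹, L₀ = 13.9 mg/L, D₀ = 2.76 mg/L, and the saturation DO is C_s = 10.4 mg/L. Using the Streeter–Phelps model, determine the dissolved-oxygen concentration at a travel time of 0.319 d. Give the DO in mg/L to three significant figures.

DO ≈ 7.55 mg/L

k_1 L₀/(k_r−k_1) = 0.288×13.9/(1.26−0.288) = 4.003/0.9720 = 4.119 mg/L.
e^(−k_1 t) = e^(−0.288×0.3190) = 0.9122; e^(−k_r t) = e^(−1.26×0.3190) = 0.6690.
D = 4.119 × (0.9122 − 0.6690) + 2.76 × 0.6690 = 1.002 + 1.846 = 2.848 mg/L.
DO = C_s − D = 10.4 − 2.848 = 7.552 mg/L.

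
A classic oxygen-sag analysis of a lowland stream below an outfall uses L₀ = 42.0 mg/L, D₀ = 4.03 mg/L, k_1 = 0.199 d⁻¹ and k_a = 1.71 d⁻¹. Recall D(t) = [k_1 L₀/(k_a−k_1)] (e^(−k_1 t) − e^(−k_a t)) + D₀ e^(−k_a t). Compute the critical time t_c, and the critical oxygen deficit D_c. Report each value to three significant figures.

t_c ≈ 0.561 d; D_c ≈ 4.37 mg/L

t_c = [1/(k_a−k_1)] ln[(k_a/k_1)(1 − D₀(k_a−k_1)/(k_1 L₀))]
= [1/(1.71−0.199)] ln[(1.71/0.199)(1 − 4.03×1.511/(0.199×42.0))]
= (1/1.511) ln[8.593 × 0.2714] = 0.6618 × ln(2.332) = 0.6618 × 0.8469 = 0.5605 d.
D_c = (k_1/k_a) L₀ e^(−k_1 t_c) = (0.199/1.71) × 42.0 × e^(−0.199×0.5605) = 0.1164 × 42.0 × 0.8945 = 4.372 mg/L.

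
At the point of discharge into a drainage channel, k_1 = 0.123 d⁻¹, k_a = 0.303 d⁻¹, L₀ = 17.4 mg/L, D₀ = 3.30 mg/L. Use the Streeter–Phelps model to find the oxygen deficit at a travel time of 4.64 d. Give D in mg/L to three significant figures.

D ≈ 4.61 mg/L

k_1 L₀/(k_a−k_1) = 0.123×17.4/(0.303−0.123) = 2.140/0.1800 = 11.89 mg/L.
e^(−k_1 t) = e^(−0.123×4.640) = 0.5651; e^(−k_a t) = e^(−0.303×4.640) = 0.2451.
D = 11.89 × (0.5651 − 0.2451) + 3.30 × 0.2451 = 3.805 + 0.8090 = 4.613 mg/L.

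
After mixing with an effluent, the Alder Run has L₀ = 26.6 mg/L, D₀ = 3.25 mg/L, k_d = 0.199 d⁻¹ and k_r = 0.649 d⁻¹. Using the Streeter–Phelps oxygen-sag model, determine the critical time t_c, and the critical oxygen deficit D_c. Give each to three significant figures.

With k_r/k_d = 3.261 and 1 − D₀(k_r−k_d)/(k_d L₀) = 0.7237,
t_c = ln(3.261 × 0.7237) / (0.649 − 0.199) = ln(2.360) / 0.4500 = 0.8588/0.4500 = 1.908 d.
D_c = (k_d/k_r) L₀ e^(−k_d t_c) = (0.199/0.649) × 26.6 × e^(−0.199×1.908) = 0.3066 × 26.6 × 0.6840 = 5.579 mg/L.

t_c ≈ 1.91 d; D_c ≈ 5.58 mg/L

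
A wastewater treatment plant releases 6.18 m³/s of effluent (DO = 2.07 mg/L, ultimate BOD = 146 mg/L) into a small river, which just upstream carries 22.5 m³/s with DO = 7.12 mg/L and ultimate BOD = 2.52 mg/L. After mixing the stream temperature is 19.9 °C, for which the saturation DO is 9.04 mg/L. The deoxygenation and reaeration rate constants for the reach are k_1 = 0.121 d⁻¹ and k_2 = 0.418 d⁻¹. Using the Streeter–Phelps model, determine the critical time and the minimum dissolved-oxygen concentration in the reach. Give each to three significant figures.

t_c ≈ 3.33 d; minimum DO ≈ 2.57 mg/L

Mixed DO = (22.5×7.12 + 6.18×2.07)/(22.5+6.18) = 173.0/28.68 = 6.032 mg/L.
Mixed L₀ = (22.5×2.52 + 6.18×146)/(28.68) = 959.0/28.68 = 33.44 mg/L.
Initial deficit D₀ = C_s − DO₀ = 9.04 − 6.032 = 3.008 mg/L.
t_c = (1/0.2970) ln[(0.418/0.121)(1 − 3.008×0.2970/(0.121×33.44))] = 3.367 × ln(2.692) = 3.334 d.
D_c = (0.121/0.418) × 33.44 × e^(−0.121×3.334) = 0.2895 × 33.44 × 0.6680 = 6.466 mg/L.
Minimum DO = 9.04 − 6.466 = 2.574 mg/L.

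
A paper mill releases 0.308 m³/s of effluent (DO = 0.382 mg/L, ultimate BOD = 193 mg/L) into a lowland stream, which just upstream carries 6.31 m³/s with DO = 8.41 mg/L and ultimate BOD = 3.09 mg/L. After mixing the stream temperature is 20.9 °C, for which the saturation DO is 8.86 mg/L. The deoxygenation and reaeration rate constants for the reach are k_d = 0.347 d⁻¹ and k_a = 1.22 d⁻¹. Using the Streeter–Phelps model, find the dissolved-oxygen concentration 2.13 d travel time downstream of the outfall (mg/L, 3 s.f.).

Mixed DO = (6.31×8.41 + 0.308×0.382)/(6.31+0.308) = 53.18/6.618 = 8.036 mg/L.
Mixed L₀ = (6.31×3.09 + 0.308×193)/(6.618) = 78.94/6.618 = 11.93 mg/L.
Initial deficit D₀ = C_s − DO₀ = 8.86 − 8.036 = 0.8236 mg/L.
D(2.13) = [0.347×11.93/(1.22−0.347)](e^(−0.347×2.13) − e^(−1.22×2.13)) + 0.8236 e^(−1.22×2.13)
= 4.741 × (0.4775 − 0.07438) + 0.8236 × 0.07438 = 1.973 mg/L.
DO = 8.86 − 1.973 = 6.887 mg/L.

DO ≈ 6.89 mg/L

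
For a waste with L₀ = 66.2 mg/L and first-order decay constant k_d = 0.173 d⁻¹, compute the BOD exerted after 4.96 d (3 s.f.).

y ≈ 38.1 mg/L

y_t = L₀(1 − e^(−k_d t)) = 66.2 × (1 − e^(−0.173×4.96))
= 66.2 × (1 − 0.4240) = 66.2 × 0.5760 = 38.13 mg/L.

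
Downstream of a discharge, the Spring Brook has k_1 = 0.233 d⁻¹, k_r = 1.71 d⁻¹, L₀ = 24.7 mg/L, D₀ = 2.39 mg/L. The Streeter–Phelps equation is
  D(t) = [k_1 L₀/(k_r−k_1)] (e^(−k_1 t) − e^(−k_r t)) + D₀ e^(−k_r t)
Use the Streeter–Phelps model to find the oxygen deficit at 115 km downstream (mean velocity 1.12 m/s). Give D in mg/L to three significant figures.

D ≈ 2.76 mg/L

Travel time t = x/v = 115 km / (1.12 m/s) = 115000 m / 1.12 m/s = 102700 s = 1.188 d.
k_1 L₀/(k_r−k_1) = 0.233×24.7/(1.71−0.233) = 5.755/1.477 = 3.896 mg/L.
e^(−k_1 t) = e^(−0.233×1.188) = 0.7581; e^(−k_r t) = e^(−1.71×1.188) = 0.1310.
D = 3.896 × (0.7581 − 0.1310) + 2.39 × 0.1310 = 2.443 + 0.3132 = 2.757 mg/L.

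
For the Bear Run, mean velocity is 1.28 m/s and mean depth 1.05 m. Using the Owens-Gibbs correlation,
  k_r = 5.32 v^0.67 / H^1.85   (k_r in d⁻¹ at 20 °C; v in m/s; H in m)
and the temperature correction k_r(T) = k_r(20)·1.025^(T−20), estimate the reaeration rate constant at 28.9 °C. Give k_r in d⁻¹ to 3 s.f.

k_r(20) = 5.32 × 1.28^0.67 / 1.05^1.85 = 5.32 × 1.180 / 1.094 = 5.735 d⁻¹.
k_r(28.9) = 5.735 × 1.025^(28.9−20) = 5.735 × 1.246 = 7.145 d⁻¹.

k_r ≈ 7.14 d⁻¹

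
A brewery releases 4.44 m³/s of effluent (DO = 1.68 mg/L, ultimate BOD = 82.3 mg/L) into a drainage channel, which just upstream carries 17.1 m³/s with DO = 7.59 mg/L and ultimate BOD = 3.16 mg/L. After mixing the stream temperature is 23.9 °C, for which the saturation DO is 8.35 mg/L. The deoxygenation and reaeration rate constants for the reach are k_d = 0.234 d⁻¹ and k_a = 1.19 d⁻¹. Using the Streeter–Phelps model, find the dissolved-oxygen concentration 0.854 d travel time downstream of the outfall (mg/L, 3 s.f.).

Mixed DO = (17.1×7.59 + 4.44×1.68)/(17.1+4.44) = 137.2/21.54 = 6.372 mg/L.
Mixed L₀ = (17.1×3.16 + 4.44×82.3)/(21.54) = 419.4/21.54 = 19.47 mg/L.
Initial deficit D₀ = C_s − DO₀ = 8.35 − 6.372 = 1.978 mg/L.
D(0.854) = [0.234×19.47/(1.19−0.234)](e^(−0.234×0.854) − e^(−1.19×0.854)) + 1.978 e^(−1.19×0.854)
= 4.766 × (0.8189 − 0.3619) + 1.978 × 0.3619 = 2.894 mg/L.
DO = 8.35 − 2.894 = 5.456 mg/L.

DO ≈ 5.46 mg/L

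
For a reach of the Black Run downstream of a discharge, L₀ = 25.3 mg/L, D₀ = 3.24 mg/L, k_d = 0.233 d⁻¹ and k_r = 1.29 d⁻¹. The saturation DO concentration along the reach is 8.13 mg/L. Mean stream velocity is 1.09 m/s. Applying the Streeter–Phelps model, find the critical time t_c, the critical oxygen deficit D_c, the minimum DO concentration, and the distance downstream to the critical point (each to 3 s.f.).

t_c = [1/(k_r−k_d)] ln[(k_r/k_d)(1 − D₀(k_r−k_d)/(k_d L₀))]
= [1/(1.29−0.233)] ln[(1.29/0.233)(1 − 3.24×1.057/(0.233×25.3))]
= (1/1.057) ln[5.536 × 0.4190] = 0.9461 × ln(2.320) = 0.9461 × 0.8416 = 0.7962 d.
D_c = (k_d/k_r) L₀ e^(−k_d t_c) = (0.233/1.29) × 25.3 × e^(−0.233×0.7962) = 0.1806 × 25.3 × 0.8307 = 3.796 mg/L.
Minimum DO = C_s − D_c = 8.13 − 3.796 = 4.334 mg/L.
x_c = v t_c = 1.09 m/s × 0.7962 d × 86400 s/d = 74980 m ≈ 75.0 km.

t_c ≈ 0.796 d; D_c ≈ 3.80 mg/L; min DO ≈ 4.33 mg/L; x_c ≈ 75.0 km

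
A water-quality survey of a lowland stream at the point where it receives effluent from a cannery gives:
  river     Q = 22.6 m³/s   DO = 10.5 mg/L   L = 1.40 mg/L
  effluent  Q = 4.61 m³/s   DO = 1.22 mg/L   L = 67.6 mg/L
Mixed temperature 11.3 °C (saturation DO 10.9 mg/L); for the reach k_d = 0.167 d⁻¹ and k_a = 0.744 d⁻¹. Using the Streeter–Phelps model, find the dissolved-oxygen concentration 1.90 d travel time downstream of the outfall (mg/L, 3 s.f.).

Mixed DO = (22.6×10.5 + 4.61×1.22)/(22.6+4.61) = 242.9/27.21 = 8.928 mg/L.
Mixed L₀ = (22.6×1.40 + 4.61×67.6)/(27.21) = 343.3/27.21 = 12.62 mg/L.
Initial deficit D₀ = C_s − DO₀ = 10.9 − 8.928 = 1.972 mg/L.
D(1.90) = [0.167×12.62/(0.744−0.167)](e^(−0.167×1.90) − e^(−0.744×1.90)) + 1.972 e^(−0.744×1.90)
= 3.651 × (0.7281 − 0.2433) + 1.972 × 0.2433 = 2.250 mg/L.
DO = 10.9 − 2.250 = 8.650 mg/L.

DO ≈ 8.65 mg/L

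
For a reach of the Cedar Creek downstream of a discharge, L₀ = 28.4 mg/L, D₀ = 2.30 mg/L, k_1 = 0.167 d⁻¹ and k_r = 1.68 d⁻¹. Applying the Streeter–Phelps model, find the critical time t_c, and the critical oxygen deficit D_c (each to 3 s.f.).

t_c ≈ 0.651 d; D_c ≈ 2.53 mg/L

With k_r/k_1 = 10.06 and 1 − D₀(k_r−k_1)/(k_1 L₀) = 0.2663,
t_c = ln(10.06 × 0.2663) / (1.68 − 0.167) = ln(2.679) / 1.513 = 0.9853/1.513 = 0.6512 d.
D_c = (k_1/k_r) L₀ e^(−k_1 t_c) = (0.167/1.68) × 28.4 × e^(−0.167×0.6512) = 0.09940 × 28.4 × 0.8969 = 2.532 mg/L.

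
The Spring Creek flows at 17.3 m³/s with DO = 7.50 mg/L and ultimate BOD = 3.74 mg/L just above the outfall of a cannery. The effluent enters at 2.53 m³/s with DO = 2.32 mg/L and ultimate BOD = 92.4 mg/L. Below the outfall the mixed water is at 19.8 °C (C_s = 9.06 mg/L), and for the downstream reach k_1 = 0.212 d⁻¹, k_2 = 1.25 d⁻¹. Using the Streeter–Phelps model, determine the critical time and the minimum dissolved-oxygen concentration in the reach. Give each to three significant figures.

t_c ≈ 0.475 d; minimum DO ≈ 6.75 mg/L

Mixed DO = (17.3×7.50 + 2.53×2.32)/(17.3+2.53) = 135.6/19.83 = 6.839 mg/L.
Mixed L₀ = (17.3×3.74 + 2.53×92.4)/(19.83) = 298.5/19.83 = 15.05 mg/L.
Initial deficit D₀ = C_s − DO₀ = 9.06 − 6.839 = 2.221 mg/L.
t_c = (1/1.038) ln[(1.25/0.212)(1 − 2.221×1.038/(0.212×15.05))] = 0.9634 × ln(1.637) = 0.4745 d.
D_c = (0.212/1.25) × 15.05 × e^(−0.212×0.4745) = 0.1696 × 15.05 × 0.9043 = 2.308 mg/L.
Minimum DO = 9.06 − 2.308 = 6.752 mg/L.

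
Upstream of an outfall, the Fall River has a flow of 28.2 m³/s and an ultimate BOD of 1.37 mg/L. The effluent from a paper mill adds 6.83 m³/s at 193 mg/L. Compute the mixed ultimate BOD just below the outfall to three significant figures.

38.7 mg/L

Flow-weighted mixing: C = (Q_r C_r + Q_w C_w)/(Q_r + Q_w)
= (28.2×1.37 + 6.83×193)/(28.2 + 6.83) = 1357/35.03 = 38.73 mg/L.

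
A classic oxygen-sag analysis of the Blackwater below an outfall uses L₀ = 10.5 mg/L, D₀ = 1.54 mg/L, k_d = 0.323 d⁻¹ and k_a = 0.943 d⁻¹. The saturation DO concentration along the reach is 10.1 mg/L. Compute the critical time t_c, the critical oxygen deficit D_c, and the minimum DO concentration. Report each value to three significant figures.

With k_a/k_d = 2.920 and 1 − D₀(k_a−k_d)/(k_d L₀) = 0.7185,
t_c = ln(2.920 × 0.7185) / (0.943 − 0.323) = ln(2.098) / 0.6200 = 0.7408/0.6200 = 1.195 d.
D_c = (k_d/k_a) L₀ e^(−k_d t_c) = (0.323/0.943) × 10.5 × e^(−0.323×1.195) = 0.3425 × 10.5 × 0.6798 = 2.445 mg/L.
Minimum DO = C_s − D_c = 10.1 − 2.445 = 7.655 mg/L.

t_c ≈ 1.19 d; D_c ≈ 2.44 mg/L; min DO ≈ 7.66 mg/L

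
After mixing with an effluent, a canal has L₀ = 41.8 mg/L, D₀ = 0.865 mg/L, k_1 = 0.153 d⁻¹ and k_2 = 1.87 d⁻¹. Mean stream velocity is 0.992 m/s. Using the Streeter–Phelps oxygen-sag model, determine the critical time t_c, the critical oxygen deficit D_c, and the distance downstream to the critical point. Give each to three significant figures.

t_c ≈ 1.30 d; D_c ≈ 2.80 mg/L; x_c ≈ 112 km

With k_2/k_1 = 12.22 and 1 − D₀(k_2−k_1)/(k_1 L₀) = 0.7678,
t_c = ln(12.22 × 0.7678) / (1.87 − 0.153) = ln(9.384) / 1.717 = 2.239/1.717 = 1.304 d.
L(t_c) = L₀ e^(−k_1 t_c) = 41.8 × 0.8191 = 34.24 mg/L, and at the critical point k_2 D_c = k_1 L, so D_c = (0.153/1.87) × 34.24 = 2.801 mg/L.
x_c = v t_c = 0.992 m/s × 1.304 d × 86400 s/d = 111800 m ≈ 112 km.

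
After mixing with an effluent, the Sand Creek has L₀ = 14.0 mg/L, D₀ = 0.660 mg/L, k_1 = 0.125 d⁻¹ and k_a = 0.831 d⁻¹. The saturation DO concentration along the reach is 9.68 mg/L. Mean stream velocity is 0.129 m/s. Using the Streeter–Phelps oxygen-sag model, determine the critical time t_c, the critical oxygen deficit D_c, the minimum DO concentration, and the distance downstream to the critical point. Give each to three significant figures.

With k_a/k_1 = 6.648 and 1 − D₀(k_a−k_1)/(k_1 L₀) = 0.7337,
t_c = ln(6.648 × 0.7337) / (0.831 − 0.125) = ln(4.878) / 0.7060 = 1.585/0.7060 = 2.245 d.
D_c = (k_1/k_a) L₀ e^(−k_1 t_c) = (0.125/0.831) × 14.0 × e^(−0.125×2.245) = 0.1504 × 14.0 × 0.7553 = 1.591 mg/L.
Minimum DO = C_s − D_c = 9.68 − 1.591 = 8.089 mg/L.
x_c = v t_c = 0.129 m/s × 2.245 d × 86400 s/d = 25020 m ≈ 25.0 km.

t_c ≈ 2.24 d; D_c ≈ 1.59 mg/L; min DO ≈ 8.09 mg/L; x_c ≈ 25.0 km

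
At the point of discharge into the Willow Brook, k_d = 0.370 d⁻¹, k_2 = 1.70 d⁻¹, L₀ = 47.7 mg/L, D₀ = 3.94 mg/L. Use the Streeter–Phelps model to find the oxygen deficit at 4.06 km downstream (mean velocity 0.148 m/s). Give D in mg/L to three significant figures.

Travel time t = x/v = 4.06 km / (0.148 m/s) = 4060 m / 0.148 m/s = 27430 s = 0.3175 d.
k_d L₀/(k_2−k_d) = 0.370×47.7/(1.70−0.370) = 17.65/1.330 = 13.27 mg/L.
e^(−k_d t) = e^(−0.370×0.3175) = 0.8892; e^(−k_2 t) = e^(−1.70×0.3175) = 0.5829.
D = 13.27 × (0.8892 − 0.5829) + 3.94 × 0.5829 = 4.064 + 2.297 = 6.361 mg/L.

D ≈ 6.36 mg/L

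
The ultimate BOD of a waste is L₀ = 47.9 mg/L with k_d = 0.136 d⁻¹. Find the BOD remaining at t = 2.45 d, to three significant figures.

L_t = L₀ e^(−k_d t) = 47.9 × e^(−0.136×2.45) = 47.9 × 0.7166 = 34.33 mg/L.

L ≈ 34.3 mg/L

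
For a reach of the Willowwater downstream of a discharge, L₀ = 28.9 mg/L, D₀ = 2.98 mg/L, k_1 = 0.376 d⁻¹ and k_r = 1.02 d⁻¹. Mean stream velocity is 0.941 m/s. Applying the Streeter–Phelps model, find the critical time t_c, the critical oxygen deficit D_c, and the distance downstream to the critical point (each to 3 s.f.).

At the critical point dD/dt = 0, so k_1 L₀ e^(−k_1 t) = k_r D. Substituting D(t) from the Streeter–Phelps equation and solving for t gives
t_c = ln[(k_r/k_1)(1 − D₀(k_r−k_1)/(k_1 L₀))] / (k_r−k_1).
Here k_r−k_1 = 0.6440 d⁻¹ and 1 − D₀(k_r−k_1)/(k_1 L₀) = 1 − 2.98×0.6440/(0.376×28.9) = 0.8234, so
t_c = ln(2.713 × 0.8234) / 0.6440 = 0.8036 / 0.6440 = 1.248 d.
L(t_c) = L₀ e^(−k_1 t_c) = 28.9 × 0.6255 = 18.08 mg/L, and at the critical point k_r D_c = k_1 L, so D_c = (0.376/1.02) × 18.08 = 6.664 mg/L.
x_c = v t_c = 0.941 m/s × 1.248 d × 86400 s/d = 101500 m ≈ 101 km.

t_c ≈ 1.25 d; D_c ≈ 6.66 mg/L; x_c ≈ 101 km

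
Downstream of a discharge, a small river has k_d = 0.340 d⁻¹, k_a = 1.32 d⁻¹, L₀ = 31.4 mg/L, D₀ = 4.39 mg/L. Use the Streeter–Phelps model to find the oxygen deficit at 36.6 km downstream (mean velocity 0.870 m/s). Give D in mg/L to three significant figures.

Travel time t = x/v = 36.6 km / (0.870 m/s) = 36600 m / 0.870 m/s = 42070 s = 0.4869 d.
k_d L₀/(k_a−k_d) = 0.340×31.4/(1.32−0.340) = 10.68/0.9800 = 10.89 mg/L.
e^(−k_d t) = e^(−0.340×0.4869) = 0.8474; e^(−k_a t) = e^(−1.32×0.4869) = 0.5259.
D = 10.89 × (0.8474 − 0.5259) + 4.39 × 0.5259 = 3.503 + 2.309 = 5.812 mg/L.

D ≈ 5.81 mg/L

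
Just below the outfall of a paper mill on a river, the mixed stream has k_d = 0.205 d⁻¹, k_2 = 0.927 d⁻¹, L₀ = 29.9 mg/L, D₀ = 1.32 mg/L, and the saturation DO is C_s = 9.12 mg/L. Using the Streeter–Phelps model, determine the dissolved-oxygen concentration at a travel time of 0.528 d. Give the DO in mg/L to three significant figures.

DO ≈ 5.90 mg/L

k_d L₀/(k_2−k_d) = 0.205×29.9/(0.927−0.205) = 6.129/0.7220 = 8.490 mg/L.
e^(−k_d t) = e^(−0.205×0.5280) = 0.8974; e^(−k_2 t) = e^(−0.927×0.5280) = 0.6130.
D = 8.490 × (0.8974 − 0.6130) + 1.32 × 0.6130 = 2.415 + 0.8091 = 3.224 mg/L.
DO = C_s − D = 9.12 − 3.224 = 5.896 mg/L.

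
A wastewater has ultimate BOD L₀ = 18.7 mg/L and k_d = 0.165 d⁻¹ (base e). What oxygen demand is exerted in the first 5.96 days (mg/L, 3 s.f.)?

y ≈ 11.7 mg/L

y_t = L₀(1 − e^(−k_d t)) = 18.7 × (1 − e^(−0.165×5.96))
= 18.7 × (1 − 0.3740) = 18.7 × 0.6260 = 11.71 mg/L.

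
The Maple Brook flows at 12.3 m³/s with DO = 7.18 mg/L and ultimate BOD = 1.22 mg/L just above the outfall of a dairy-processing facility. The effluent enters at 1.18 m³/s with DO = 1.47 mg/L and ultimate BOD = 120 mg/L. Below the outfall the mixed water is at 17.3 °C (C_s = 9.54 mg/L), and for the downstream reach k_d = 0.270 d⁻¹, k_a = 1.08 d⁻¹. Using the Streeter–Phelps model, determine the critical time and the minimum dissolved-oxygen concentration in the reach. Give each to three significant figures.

Mixed DO = (12.3×7.18 + 1.18×1.47)/(12.3+1.18) = 90.05/13.48 = 6.680 mg/L.
Mixed L₀ = (12.3×1.22 + 1.18×120)/(13.48) = 156.6/13.48 = 11.62 mg/L.
Initial deficit D₀ = C_s − DO₀ = 9.54 − 6.680 = 2.860 mg/L.
t_c = (1/0.8100) ln[(1.08/0.270)(1 − 2.860×0.8100/(0.270×11.62))] = 1.235 × ln(1.046) = 0.05557 d.
D_c = (0.270/1.08) × 11.62 × e^(−0.270×0.05557) = 0.2500 × 11.62 × 0.9851 = 2.861 mg/L.
Minimum DO = 9.54 − 2.861 = 6.679 mg/L.

t_c ≈ 0.0556 d; minimum DO ≈ 6.68 mg/L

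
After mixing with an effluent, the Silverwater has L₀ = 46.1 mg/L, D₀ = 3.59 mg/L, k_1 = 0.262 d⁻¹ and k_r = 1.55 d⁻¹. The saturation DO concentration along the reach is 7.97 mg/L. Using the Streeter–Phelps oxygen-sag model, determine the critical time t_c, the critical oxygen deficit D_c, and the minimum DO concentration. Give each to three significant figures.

t_c ≈ 1.01 d; D_c ≈ 5.99 mg/L; min DO ≈ 1.98 mg/L

At the critical point dD/dt = 0, so k_1 L₀ e^(−k_1 t) = k_r D. Substituting D(t) from the Streeter–Phelps equation and solving for t gives
t_c = ln[(k_r/k_1)(1 − D₀(k_r−k_1)/(k_1 L₀))] / (k_r−k_1).
Here k_r−k_1 = 1.288 d⁻¹ and 1 − D₀(k_r−k_1)/(k_1 L₀) = 1 − 3.59×1.288/(0.262×46.1) = 0.6172, so
t_c = ln(5.916 × 0.6172) / 1.288 = 1.295 / 1.288 = 1.005 d.
D_c = (k_1/k_r) L₀ e^(−k_1 t_c) = (0.262/1.55) × 46.1 × e^(−0.262×1.005) = 0.1690 × 46.1 × 0.7684 = 5.988 mg/L.
Minimum DO = C_s − D_c = 7.97 − 5.988 = 1.982 mg/L.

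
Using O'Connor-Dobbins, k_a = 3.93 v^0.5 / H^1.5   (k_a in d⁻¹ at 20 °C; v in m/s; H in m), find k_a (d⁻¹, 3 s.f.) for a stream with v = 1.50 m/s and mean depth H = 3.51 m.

k_a = 3.93 × 1.50^0.5 / 3.51^1.5 = 3.93 × 1.225 / 6.576 = 0.7319 d⁻¹.

k_a ≈ 0.732 d⁻¹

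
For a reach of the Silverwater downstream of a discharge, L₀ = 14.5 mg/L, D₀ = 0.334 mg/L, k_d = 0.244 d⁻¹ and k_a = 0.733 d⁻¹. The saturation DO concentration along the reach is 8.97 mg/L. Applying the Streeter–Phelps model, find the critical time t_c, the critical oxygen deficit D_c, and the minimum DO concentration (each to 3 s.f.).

t_c ≈ 2.15 d; D_c ≈ 2.85 mg/L; min DO ≈ 6.12 mg/L

t_c = [1/(k_a−k_d)] ln[(k_a/k_d)(1 − D₀(k_a−k_d)/(k_d L₀))]
= [1/(0.733−0.244)] ln[(0.733/0.244)(1 − 0.334×0.4890/(0.244×14.5))]
= (1/0.4890) ln[3.004 × 0.9538] = 2.045 × ln(2.865) = 2.045 × 1.053 = 2.153 d.
D_c = (k_d/k_a) L₀ e^(−k_d t_c) = (0.244/0.733) × 14.5 × e^(−0.244×2.153) = 0.3329 × 14.5 × 0.5914 = 2.854 mg/L.
Minimum DO = C_s − D_c = 8.97 − 2.854 = 6.116 mg/L.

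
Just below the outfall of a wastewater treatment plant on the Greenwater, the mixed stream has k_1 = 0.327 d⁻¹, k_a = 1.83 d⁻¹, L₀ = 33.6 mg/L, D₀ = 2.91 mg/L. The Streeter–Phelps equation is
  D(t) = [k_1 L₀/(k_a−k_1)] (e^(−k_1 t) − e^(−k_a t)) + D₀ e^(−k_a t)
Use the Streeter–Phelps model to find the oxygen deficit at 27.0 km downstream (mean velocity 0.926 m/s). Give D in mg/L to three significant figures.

Travel time t = x/v = 27.0 km / (0.926 m/s) = 27000 m / 0.926 m/s = 29160 s = 0.3375 d.
k_1 L₀/(k_a−k_1) = 0.327×33.6/(1.83−0.327) = 10.99/1.503 = 7.310 mg/L.
e^(−k_1 t) = e^(−0.327×0.3375) = 0.8955; e^(−k_a t) = e^(−1.83×0.3375) = 0.5393.
D = 7.310 × (0.8955 − 0.5393) + 2.91 × 0.5393 = 2.604 + 1.569 = 4.174 mg/L.

D ≈ 4.17 mg/L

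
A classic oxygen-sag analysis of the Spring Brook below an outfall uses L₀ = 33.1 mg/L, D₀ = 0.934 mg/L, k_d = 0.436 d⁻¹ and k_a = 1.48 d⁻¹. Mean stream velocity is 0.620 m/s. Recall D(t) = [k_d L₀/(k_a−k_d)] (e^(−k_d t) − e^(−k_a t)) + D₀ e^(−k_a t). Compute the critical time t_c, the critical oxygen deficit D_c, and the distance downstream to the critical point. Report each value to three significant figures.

t_c ≈ 1.10 d; D_c ≈ 6.03 mg/L; x_c ≈ 59.1 km

With k_a/k_d = 3.394 and 1 − D₀(k_a−k_d)/(k_d L₀) = 0.9324,
t_c = ln(3.394 × 0.9324) / (1.48 − 0.436) = ln(3.165) / 1.044 = 1.152/1.044 = 1.104 d.
L(t_c) = L₀ e^(−k_d t_c) = 33.1 × 0.6181 = 20.46 mg/L, and at the critical point k_a D_c = k_d L, so D_c = (0.436/1.48) × 20.46 = 6.027 mg/L.
x_c = v t_c = 0.620 m/s × 1.104 d × 86400 s/d = 59120 m ≈ 59.1 km.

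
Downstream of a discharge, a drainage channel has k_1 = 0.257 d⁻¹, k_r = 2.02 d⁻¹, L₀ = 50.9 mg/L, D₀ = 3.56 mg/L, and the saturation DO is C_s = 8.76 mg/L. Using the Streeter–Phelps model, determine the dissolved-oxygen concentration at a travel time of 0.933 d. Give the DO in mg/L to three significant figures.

DO ≈ 3.51 mg/L

k_1 L₀/(k_r−k_1) = 0.257×50.9/(2.02−0.257) = 13.08/1.763 = 7.420 mg/L.
e^(−k_1 t) = e^(−0.257×0.9330) = 0.7868; e^(−k_r t) = e^(−2.02×0.9330) = 0.1519.
D = 7.420 × (0.7868 − 0.1519) + 3.56 × 0.1519 = 4.711 + 0.5407 = 5.252 mg/L.
DO = C_s − D = 8.76 − 5.252 = 3.508 mg/L.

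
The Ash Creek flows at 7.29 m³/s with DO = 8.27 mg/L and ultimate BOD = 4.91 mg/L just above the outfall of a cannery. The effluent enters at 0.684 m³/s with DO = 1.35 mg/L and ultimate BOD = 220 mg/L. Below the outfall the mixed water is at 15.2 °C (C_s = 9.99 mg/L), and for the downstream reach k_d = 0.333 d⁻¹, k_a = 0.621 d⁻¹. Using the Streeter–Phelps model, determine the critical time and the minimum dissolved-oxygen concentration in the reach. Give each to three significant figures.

t_c ≈ 1.85 d; minimum DO ≈ 3.23 mg/L

Mixed DO = (7.29×8.27 + 0.684×1.35)/(7.29+0.684) = 61.21/7.974 = 7.676 mg/L.
Mixed L₀ = (7.29×4.91 + 0.684×220)/(7.974) = 186.3/7.974 = 23.36 mg/L.
Initial deficit D₀ = C_s − DO₀ = 9.99 − 7.676 = 2.314 mg/L.
t_c = (1/0.2880) ln[(0.621/0.333)(1 − 2.314×0.2880/(0.333×23.36))] = 3.472 × ln(1.705) = 1.853 d.
D_c = (0.333/0.621) × 23.36 × e^(−0.333×1.853) = 0.5362 × 23.36 × 0.5395 = 6.759 mg/L.
Minimum DO = 9.99 − 6.759 = 3.231 mg/L.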